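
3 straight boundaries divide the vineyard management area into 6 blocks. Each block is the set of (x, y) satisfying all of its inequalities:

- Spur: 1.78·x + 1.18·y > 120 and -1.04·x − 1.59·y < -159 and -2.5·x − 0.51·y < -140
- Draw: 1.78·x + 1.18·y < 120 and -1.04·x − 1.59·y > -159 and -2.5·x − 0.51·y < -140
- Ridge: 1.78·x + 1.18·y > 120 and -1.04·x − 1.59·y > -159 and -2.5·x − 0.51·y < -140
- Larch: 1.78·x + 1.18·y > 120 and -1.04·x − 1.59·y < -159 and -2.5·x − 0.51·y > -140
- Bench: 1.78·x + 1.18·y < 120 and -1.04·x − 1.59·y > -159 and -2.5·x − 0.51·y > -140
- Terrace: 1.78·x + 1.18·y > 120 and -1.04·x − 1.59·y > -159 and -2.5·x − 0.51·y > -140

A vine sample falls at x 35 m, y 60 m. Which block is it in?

Terrace

1.78·35 + 1.18·60 = 133.100, which is > 120
-1.04·35 − 1.59·60 = -131.800, which is > -159
-2.5·35 − 0.51·60 = -118.100, which is > -140
This sign pattern matches Terrace.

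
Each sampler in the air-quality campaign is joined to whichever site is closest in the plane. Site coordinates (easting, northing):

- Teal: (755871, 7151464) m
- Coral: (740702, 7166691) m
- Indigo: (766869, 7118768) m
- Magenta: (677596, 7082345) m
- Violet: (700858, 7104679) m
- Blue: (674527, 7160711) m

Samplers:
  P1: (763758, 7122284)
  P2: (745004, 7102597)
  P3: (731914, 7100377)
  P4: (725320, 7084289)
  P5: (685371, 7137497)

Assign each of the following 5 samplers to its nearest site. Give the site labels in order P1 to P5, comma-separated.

Indigo, Indigo, Violet, Violet, Blue

P1 → Indigo (d²=22040577.00)
P2 → Indigo (d²=739579466.00)
P3 → Violet (d²=982982340.00)
P4 → Violet (d²=1014141544.00)
P5 → Blue (d²=656482132.00)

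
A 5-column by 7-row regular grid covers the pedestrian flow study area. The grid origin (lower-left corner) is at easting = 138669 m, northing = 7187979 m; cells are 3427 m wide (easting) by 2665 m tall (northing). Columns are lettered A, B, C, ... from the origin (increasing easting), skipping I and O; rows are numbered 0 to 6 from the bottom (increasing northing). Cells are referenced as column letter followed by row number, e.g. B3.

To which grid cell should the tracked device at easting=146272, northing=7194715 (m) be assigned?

C2

Column index: ⌊(146272 − 138669) / 3427⌋ = ⌊2.219⌋ = 2 → column C
Row offset from origin: ⌊(7194715 − 7187979) / 2665⌋ = ⌊2.528⌋ = 2 → row 2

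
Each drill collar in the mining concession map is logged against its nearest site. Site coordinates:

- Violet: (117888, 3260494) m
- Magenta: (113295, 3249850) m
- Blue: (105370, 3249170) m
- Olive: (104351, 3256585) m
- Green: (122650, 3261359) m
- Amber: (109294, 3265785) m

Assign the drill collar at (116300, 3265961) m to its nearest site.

Squared distances to each site:
Violet: 32409833.000; Magenta: 268594346.000; Blue: 401402581.000; Olive: 230687977.000; Green: 61500904.000; Amber: 49115012.000.
Minimum at Violet.

Violet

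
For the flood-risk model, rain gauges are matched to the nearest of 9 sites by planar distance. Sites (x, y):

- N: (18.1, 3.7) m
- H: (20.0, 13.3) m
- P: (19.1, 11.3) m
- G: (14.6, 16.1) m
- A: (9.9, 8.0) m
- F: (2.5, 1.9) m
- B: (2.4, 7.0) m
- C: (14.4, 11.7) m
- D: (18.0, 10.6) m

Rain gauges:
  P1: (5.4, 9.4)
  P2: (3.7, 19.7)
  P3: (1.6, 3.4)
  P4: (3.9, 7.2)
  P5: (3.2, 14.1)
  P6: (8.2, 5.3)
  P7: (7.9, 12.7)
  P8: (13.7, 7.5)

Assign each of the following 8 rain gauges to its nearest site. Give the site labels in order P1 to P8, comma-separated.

B, G, F, B, B, A, A, A

P1 → B (d²=14.76)
P2 → G (d²=131.77)
P3 → F (d²=3.06)
P4 → B (d²=2.29)
P5 → B (d²=51.05)
P6 → A (d²=10.18)
P7 → A (d²=26.09)
P8 → A (d²=14.69)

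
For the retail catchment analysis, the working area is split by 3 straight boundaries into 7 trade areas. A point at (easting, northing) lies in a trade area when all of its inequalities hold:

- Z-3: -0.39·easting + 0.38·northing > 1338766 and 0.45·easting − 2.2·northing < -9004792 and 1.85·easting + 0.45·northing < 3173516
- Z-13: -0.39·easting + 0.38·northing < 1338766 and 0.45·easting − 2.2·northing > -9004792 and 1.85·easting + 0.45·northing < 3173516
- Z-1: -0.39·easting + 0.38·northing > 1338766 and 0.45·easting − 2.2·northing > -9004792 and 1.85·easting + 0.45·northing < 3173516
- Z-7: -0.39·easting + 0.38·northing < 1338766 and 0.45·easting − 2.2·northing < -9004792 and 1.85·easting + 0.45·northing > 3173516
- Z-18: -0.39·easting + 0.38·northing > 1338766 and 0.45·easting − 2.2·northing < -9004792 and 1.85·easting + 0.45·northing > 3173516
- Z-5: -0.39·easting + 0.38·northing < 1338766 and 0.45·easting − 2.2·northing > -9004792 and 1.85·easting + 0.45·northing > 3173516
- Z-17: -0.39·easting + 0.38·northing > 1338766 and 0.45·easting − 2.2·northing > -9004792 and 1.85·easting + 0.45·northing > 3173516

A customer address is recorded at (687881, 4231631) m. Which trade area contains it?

Z-17

-0.39·687881 + 0.38·4231631 = 1339746.190, which is > 1338766
0.45·687881 − 2.2·4231631 = -9000041.750, which is > -9004792
1.85·687881 + 0.45·4231631 = 3176813.800, which is > 3173516
This sign pattern matches Z-17.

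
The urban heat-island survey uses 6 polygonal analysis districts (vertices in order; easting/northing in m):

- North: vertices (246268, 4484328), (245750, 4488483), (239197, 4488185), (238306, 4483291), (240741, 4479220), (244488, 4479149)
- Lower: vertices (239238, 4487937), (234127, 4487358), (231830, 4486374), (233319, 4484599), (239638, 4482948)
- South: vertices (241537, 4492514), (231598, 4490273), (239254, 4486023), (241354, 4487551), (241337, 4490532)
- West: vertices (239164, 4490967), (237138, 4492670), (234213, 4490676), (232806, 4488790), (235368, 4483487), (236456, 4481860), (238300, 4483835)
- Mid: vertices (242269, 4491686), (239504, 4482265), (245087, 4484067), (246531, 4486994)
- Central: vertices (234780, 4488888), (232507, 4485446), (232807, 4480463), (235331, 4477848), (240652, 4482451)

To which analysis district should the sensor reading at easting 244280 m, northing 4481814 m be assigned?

North

Cast a ray rightward from (244280, 4481814). For each polygon, the edges (by vertex number in listed order) whose endpoints lie on opposite sides of northing = 4481814, where each meets that height, and whether that is right or left of the point:
North: 4–5 at easting≈239189.4 (left), 6–1 at easting≈245403.9 (right) → 1 crossing.
Lower: no edge straddles that height → 0 crossings.
South: no edge straddles that height → 0 crossings.
West: no edge straddles that height → 0 crossings.
Mid: no edge straddles that height → 0 crossings.
Central: 2–3 at easting≈232725.7 (left), 4–5 at easting≈239915.6 (left) → 0 crossings.
Only North has an odd count, so the point is inside North.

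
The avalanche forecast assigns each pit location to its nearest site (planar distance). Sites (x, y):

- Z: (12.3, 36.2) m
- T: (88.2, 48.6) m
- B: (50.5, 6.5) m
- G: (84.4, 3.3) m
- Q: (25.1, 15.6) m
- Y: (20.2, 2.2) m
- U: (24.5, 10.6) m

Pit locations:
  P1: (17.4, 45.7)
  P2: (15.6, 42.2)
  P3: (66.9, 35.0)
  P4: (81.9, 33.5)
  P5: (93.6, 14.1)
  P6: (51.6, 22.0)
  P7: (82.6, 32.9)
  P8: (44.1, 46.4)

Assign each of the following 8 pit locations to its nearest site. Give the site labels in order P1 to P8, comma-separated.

P1 → Z (d²=116.26)
P2 → Z (d²=46.89)
P3 → T (d²=638.65)
P4 → T (d²=267.70)
P5 → G (d²=201.28)
P6 → B (d²=241.46)
P7 → T (d²=277.85)
P8 → Z (d²=1115.28)

Z, Z, T, T, G, B, T, Z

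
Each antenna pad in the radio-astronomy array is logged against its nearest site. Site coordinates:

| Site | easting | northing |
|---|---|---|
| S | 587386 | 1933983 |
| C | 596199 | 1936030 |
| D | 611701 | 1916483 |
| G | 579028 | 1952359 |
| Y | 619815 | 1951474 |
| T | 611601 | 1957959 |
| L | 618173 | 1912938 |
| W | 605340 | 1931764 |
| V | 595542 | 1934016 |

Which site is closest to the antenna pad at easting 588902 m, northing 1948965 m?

Squared distances to each site:
S: 226758580.000; C: 220560434.000; D: 1574874725.000; G: 109015112.000; Y: 961908650.000; T: 596136637.000; L: 2154736170.000; W: 566082245.000; V: 267562201.000.
Minimum at G.

G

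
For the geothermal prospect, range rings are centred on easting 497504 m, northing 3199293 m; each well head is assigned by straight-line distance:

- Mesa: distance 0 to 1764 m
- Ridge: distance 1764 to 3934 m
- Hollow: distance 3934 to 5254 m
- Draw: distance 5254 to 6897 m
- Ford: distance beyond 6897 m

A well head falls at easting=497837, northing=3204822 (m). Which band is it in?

Distance = √((497837−497504)² + (3204822−3199293)²) = √(110889.000 + 30569841.000) = 5539.019 m.
5254 ≤ 5539.019 < 6897 → Draw.

Draw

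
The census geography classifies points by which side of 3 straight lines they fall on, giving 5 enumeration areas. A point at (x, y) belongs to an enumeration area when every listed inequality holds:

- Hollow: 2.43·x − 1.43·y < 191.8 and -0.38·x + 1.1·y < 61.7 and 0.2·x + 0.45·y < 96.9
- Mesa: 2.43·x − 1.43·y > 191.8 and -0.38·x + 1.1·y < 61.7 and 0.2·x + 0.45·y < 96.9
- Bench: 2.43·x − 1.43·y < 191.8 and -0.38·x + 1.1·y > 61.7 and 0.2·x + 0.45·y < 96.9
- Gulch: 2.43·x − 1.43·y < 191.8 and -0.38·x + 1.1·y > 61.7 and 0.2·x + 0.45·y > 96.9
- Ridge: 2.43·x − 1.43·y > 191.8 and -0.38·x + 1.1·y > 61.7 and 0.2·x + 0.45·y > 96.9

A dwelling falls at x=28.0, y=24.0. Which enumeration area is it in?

2.43·28.0 − 1.43·24.0 = 33.720, which is < 191.8
-0.38·28.0 + 1.1·24.0 = 15.760, which is < 61.7
0.2·28.0 + 0.45·24.0 = 16.400, which is < 96.9
This sign pattern matches Hollow.

Hollow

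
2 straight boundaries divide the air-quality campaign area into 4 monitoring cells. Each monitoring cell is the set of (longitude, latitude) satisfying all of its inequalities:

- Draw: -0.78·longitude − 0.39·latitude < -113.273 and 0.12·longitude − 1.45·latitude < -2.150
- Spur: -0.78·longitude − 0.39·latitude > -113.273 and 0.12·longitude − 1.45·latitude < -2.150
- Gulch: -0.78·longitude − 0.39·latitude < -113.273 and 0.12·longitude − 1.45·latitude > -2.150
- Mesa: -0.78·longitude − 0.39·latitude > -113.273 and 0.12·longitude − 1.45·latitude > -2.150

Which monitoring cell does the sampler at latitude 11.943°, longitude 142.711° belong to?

-0.78·142.711 − 0.39·11.943 = -115.972, which is < -113.273
0.12·142.711 − 1.45·11.943 = -0.192, which is > -2.150
This sign pattern matches Gulch.

Gulch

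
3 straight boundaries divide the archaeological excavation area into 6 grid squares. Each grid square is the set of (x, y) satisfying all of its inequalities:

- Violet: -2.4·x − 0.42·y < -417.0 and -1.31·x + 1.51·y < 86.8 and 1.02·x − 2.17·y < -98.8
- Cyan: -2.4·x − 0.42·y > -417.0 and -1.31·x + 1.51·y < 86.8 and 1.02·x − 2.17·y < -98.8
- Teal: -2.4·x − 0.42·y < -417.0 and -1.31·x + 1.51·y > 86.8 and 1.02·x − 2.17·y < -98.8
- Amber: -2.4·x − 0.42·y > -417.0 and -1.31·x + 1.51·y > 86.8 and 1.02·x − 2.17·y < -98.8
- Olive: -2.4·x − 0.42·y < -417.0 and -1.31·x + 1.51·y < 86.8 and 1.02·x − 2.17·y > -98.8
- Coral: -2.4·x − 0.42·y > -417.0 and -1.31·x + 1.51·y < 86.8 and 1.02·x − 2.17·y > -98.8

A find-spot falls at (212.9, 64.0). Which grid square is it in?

Olive

-2.4·212.9 − 0.42·64.0 = -537.840, which is < -417.0
-1.31·212.9 + 1.51·64.0 = -182.259, which is < 86.8
1.02·212.9 − 2.17·64.0 = 78.278, which is > -98.8
This sign pattern matches Olive.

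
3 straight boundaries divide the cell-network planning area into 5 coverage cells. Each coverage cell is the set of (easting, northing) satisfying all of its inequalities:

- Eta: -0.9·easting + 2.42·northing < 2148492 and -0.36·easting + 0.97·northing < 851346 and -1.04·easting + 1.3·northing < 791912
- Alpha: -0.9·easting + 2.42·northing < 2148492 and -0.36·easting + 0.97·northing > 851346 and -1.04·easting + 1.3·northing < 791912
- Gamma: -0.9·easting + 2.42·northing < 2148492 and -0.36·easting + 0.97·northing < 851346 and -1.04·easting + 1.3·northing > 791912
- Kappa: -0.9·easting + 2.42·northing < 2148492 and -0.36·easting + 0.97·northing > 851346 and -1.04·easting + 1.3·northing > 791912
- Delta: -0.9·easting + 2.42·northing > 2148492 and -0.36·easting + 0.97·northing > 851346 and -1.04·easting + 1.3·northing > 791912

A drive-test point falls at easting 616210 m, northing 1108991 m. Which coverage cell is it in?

-0.9·616210 + 2.42·1108991 = 2129169.220, which is < 2148492
-0.36·616210 + 0.97·1108991 = 853885.670, which is > 851346
-1.04·616210 + 1.3·1108991 = 800829.900, which is > 791912
This sign pattern matches Kappa.

Kappa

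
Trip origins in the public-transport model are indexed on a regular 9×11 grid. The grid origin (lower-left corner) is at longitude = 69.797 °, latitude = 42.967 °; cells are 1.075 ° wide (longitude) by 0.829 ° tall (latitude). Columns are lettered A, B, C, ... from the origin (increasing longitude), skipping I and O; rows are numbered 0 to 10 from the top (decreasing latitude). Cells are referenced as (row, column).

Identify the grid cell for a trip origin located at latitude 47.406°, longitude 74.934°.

Column index: ⌊(74.934 − 69.797) / 1.075⌋ = ⌊4.779⌋ = 4 → column E
Row offset from origin: ⌊(47.406 − 42.967) / 0.829⌋ = ⌊5.355⌋ = 5 → row 5 (counted from top)

(5, E)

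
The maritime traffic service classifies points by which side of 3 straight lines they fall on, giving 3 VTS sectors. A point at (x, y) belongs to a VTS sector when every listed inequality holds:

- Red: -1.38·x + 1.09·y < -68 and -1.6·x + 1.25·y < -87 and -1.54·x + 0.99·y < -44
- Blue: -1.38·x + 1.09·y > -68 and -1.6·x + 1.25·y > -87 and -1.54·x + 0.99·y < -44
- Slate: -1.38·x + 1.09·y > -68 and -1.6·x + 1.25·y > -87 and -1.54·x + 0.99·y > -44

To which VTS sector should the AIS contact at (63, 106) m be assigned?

-1.38·63 + 1.09·106 = 28.600, which is > -68
-1.6·63 + 1.25·106 = 31.700, which is > -87
-1.54·63 + 0.99·106 = 7.920, which is > -44
This sign pattern matches Slate.

Slate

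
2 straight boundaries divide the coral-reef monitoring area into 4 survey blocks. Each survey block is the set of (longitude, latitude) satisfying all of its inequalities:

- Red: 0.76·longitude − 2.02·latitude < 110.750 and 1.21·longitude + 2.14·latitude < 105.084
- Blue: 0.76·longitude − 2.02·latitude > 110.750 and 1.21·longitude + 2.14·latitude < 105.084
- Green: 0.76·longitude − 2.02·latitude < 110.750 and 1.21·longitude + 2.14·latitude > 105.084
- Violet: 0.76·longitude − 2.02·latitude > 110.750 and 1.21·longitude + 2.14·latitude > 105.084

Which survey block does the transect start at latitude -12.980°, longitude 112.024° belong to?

0.76·112.024 − 2.02·-12.980 = 111.358, which is > 110.750
1.21·112.024 + 2.14·-12.980 = 107.772, which is > 105.084
This sign pattern matches Violet.

Violet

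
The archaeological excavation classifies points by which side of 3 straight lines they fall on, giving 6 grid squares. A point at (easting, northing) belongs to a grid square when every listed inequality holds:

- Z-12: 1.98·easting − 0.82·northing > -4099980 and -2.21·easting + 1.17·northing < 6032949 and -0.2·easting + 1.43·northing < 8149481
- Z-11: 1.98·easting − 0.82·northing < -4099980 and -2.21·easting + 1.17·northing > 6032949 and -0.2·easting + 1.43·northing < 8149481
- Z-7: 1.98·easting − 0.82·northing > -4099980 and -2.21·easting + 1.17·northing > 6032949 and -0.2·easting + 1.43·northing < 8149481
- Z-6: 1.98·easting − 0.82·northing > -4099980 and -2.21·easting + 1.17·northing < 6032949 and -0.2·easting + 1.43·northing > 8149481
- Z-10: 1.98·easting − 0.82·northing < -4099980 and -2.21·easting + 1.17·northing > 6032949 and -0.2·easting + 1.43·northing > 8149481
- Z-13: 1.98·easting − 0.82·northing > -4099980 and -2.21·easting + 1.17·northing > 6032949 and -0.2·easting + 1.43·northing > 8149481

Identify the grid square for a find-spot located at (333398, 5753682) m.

Z-6

1.98·333398 − 0.82·5753682 = -4057891.200, which is > -4099980
-2.21·333398 + 1.17·5753682 = 5994998.360, which is < 6032949
-0.2·333398 + 1.43·5753682 = 8161085.660, which is > 8149481
This sign pattern matches Z-6.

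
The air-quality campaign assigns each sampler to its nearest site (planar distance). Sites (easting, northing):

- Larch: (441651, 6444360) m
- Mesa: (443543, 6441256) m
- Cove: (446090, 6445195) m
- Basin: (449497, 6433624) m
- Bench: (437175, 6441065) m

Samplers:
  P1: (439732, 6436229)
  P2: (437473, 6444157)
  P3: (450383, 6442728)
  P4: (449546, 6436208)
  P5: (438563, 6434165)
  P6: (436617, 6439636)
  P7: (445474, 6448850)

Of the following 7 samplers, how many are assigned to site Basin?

P1 → Bench
P2 → Bench
P3 → Cove
P4 → Basin
P5 → Bench
P6 → Bench
P7 → Cove
1 of the 7 goes to Basin.

1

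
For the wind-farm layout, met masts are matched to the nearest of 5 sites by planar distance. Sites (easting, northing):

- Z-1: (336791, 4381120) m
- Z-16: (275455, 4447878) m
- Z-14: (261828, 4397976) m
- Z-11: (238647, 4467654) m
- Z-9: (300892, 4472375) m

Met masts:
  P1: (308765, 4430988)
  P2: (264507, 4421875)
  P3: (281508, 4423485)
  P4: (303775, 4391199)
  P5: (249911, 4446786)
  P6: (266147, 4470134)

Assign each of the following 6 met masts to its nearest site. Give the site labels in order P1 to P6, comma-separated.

Z-16, Z-14, Z-16, Z-1, Z-11, Z-16

P1 → Z-16 (d²=1394828200.00)
P2 → Z-14 (d²=578339242.00)
P3 → Z-16 (d²=631657258.00)
P4 → Z-1 (d²=1191642497.00)
P5 → Z-11 (d²=562351120.00)
P6 → Z-16 (d²=581968400.00)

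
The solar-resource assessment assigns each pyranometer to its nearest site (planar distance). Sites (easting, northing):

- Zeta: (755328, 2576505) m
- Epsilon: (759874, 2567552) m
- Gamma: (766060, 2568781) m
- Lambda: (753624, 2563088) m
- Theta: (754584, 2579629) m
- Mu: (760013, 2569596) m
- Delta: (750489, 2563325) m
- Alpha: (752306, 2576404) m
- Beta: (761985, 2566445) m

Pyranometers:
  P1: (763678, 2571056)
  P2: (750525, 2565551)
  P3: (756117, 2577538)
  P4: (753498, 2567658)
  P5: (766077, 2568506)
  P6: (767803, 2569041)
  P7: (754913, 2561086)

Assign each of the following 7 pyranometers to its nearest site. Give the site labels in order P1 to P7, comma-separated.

P1 → Gamma (d²=10849549.00)
P2 → Delta (d²=4956372.00)
P3 → Zeta (d²=1689610.00)
P4 → Lambda (d²=20900776.00)
P5 → Gamma (d²=75914.00)
P6 → Gamma (d²=3105649.00)
P7 → Lambda (d²=5669525.00)

Gamma, Delta, Zeta, Lambda, Gamma, Gamma, Lambda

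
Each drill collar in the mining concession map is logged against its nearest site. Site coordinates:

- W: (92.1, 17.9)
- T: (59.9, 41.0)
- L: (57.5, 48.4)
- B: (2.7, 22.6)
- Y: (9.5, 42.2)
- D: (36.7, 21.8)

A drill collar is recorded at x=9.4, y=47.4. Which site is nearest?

Y

Squared distances to each site:
W: 7709.540; T: 2591.210; L: 2314.610; B: 659.930; Y: 27.050; D: 1400.650.
Minimum at Y.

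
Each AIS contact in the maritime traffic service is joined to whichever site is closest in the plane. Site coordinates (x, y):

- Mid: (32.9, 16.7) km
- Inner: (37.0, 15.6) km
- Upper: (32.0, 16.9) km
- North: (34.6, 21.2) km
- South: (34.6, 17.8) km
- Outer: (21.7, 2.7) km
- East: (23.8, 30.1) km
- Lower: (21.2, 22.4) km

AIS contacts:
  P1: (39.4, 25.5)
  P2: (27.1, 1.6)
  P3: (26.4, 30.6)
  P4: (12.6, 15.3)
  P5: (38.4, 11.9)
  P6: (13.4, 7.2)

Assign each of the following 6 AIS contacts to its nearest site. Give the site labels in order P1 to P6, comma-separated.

North, Outer, East, Lower, Inner, Outer

P1 → North (d²=41.53)
P2 → Outer (d²=30.37)
P3 → East (d²=7.01)
P4 → Lower (d²=124.37)
P5 → Inner (d²=15.65)
P6 → Outer (d²=89.14)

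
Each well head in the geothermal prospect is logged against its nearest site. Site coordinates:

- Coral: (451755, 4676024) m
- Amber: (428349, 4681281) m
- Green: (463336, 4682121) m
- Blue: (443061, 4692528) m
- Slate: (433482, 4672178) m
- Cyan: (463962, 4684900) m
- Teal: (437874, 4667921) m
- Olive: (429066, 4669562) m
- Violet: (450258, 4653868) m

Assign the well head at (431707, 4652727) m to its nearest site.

Squared distances to each site:
Coral: 944672513.000; Amber: 826607080.000; Green: 1864400877.000; Blue: 1713032917.000; Slate: 381492026.000; Cyan: 2075486954.000; Teal: 268889525.000; Olive: 290392106.000; Violet: 345441482.000.
Minimum at Teal.

Teal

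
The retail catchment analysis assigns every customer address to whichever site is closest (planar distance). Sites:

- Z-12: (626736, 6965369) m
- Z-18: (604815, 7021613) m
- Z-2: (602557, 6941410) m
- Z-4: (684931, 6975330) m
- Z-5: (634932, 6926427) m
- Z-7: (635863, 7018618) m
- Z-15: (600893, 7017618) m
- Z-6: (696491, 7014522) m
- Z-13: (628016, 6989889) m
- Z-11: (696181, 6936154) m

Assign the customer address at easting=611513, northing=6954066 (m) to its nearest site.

Squared distances to each site:
Z-12: 359497538.000; Z-18: 4607460413.000; Z-2: 240384272.000; Z-4: 5842360420.000; Z-5: 1312363882.000; Z-7: 4759883204.000; Z-15: 4151641104.000; Z-6: 10876188420.000; Z-13: 1555636338.000; Z-11: 7489509968.000.
Minimum at Z-2.

Z-2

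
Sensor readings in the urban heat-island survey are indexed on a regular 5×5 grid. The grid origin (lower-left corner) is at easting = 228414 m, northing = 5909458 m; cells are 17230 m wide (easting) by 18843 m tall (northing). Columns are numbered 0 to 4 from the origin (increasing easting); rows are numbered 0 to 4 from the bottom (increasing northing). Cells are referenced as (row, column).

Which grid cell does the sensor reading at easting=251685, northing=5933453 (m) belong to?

Column index: ⌊(251685 − 228414) / 17230⌋ = ⌊1.351⌋ = 1
Row offset from origin: ⌊(5933453 − 5909458) / 18843⌋ = ⌊1.273⌋ = 1 → row 1

(1, 1)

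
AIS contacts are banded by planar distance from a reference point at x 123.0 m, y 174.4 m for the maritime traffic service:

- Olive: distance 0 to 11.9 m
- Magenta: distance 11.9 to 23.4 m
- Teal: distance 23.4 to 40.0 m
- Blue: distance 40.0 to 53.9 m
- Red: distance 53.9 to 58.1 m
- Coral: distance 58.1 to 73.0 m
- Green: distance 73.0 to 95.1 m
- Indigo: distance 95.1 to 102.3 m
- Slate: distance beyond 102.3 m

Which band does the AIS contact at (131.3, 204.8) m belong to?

Distance = √((131.3−123.0)² + (204.8−174.4)²) = √(68.890 + 924.160) = 31.513 m.
23.4 ≤ 31.513 < 40.0 → Teal.

Teal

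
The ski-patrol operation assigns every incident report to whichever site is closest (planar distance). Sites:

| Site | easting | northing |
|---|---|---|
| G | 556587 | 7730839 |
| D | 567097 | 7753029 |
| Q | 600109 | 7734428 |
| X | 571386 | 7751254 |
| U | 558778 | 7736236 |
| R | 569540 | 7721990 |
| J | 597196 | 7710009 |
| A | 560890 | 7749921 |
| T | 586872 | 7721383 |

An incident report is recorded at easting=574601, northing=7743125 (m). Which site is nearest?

Squared distances to each site:
G: 475449992.000; D: 154399232.000; Q: 726295873.000; X: 76416866.000; U: 297825650.000; R: 472301946.000; J: 1607203481.000; A: 234177137.000; T: 623292005.000.
Minimum at X.

X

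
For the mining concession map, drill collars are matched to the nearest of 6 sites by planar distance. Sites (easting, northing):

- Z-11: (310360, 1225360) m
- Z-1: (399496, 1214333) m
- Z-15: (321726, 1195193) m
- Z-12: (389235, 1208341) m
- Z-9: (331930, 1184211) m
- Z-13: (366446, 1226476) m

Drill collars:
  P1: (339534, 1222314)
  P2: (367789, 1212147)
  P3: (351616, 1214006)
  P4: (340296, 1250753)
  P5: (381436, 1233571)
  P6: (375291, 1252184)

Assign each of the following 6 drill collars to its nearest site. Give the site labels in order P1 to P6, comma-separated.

Z-13, Z-13, Z-13, Z-13, Z-13, Z-13

P1 → Z-13 (d²=741577988.00)
P2 → Z-13 (d²=207123890.00)
P3 → Z-13 (d²=375429800.00)
P4 → Z-13 (d²=1273195229.00)
P5 → Z-13 (d²=275039125.00)
P6 → Z-13 (d²=739135289.00)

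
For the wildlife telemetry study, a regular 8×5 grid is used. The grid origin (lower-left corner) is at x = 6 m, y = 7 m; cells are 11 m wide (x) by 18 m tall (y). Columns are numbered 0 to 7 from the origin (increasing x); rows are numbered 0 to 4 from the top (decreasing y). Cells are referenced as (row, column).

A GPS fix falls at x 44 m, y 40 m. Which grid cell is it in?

(3, 3)

Column index: ⌊(44 − 6) / 11⌋ = ⌊3.455⌋ = 3
Row offset from origin: ⌊(40 − 7) / 18⌋ = ⌊1.833⌋ = 1 → row 3 (counted from top)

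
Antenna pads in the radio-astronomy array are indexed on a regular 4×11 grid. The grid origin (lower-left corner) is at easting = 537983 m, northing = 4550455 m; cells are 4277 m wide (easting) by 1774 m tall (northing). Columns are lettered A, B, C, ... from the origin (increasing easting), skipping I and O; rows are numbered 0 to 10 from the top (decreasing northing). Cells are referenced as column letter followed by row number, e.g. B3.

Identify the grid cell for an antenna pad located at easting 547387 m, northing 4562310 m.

C4

Column index: ⌊(547387 − 537983) / 4277⌋ = ⌊2.199⌋ = 2 → column C
Row offset from origin: ⌊(4562310 − 4550455) / 1774⌋ = ⌊6.683⌋ = 6 → row 4 (counted from top)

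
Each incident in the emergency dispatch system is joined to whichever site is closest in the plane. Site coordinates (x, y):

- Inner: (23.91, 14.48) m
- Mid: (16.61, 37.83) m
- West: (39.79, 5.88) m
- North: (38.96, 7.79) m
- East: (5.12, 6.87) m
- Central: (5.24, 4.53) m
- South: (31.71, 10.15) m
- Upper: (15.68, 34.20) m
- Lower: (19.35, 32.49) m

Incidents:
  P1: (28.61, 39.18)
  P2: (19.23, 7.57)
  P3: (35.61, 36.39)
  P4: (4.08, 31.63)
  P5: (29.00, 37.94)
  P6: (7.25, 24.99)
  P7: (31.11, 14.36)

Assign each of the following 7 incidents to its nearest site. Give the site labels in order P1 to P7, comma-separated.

P1 → Lower (d²=130.50)
P2 → Inner (d²=69.65)
P3 → Lower (d²=279.60)
P4 → Upper (d²=141.16)
P5 → Lower (d²=122.82)
P6 → Upper (d²=155.89)
P7 → South (d²=18.08)

Lower, Inner, Lower, Upper, Lower, Upper, South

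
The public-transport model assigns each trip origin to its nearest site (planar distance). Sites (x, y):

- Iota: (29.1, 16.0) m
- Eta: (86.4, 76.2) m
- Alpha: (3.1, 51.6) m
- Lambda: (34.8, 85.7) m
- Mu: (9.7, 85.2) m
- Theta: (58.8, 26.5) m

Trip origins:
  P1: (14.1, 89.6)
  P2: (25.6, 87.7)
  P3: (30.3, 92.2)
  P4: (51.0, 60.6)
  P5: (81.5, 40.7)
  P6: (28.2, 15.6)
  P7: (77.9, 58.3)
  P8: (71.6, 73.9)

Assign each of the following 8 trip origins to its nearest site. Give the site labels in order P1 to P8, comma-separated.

Mu, Lambda, Lambda, Lambda, Theta, Iota, Eta, Eta

P1 → Mu (d²=38.72)
P2 → Lambda (d²=88.64)
P3 → Lambda (d²=62.50)
P4 → Lambda (d²=892.45)
P5 → Theta (d²=716.93)
P6 → Iota (d²=0.97)
P7 → Eta (d²=392.66)
P8 → Eta (d²=224.33)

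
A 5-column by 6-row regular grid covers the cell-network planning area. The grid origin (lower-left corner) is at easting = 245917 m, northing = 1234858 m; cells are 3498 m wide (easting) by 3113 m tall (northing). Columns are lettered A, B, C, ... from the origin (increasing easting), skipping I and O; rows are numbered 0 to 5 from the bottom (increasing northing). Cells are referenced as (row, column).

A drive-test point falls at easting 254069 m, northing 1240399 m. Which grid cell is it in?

Column index: ⌊(254069 − 245917) / 3498⌋ = ⌊2.330⌋ = 2 → column C
Row offset from origin: ⌊(1240399 − 1234858) / 3113⌋ = ⌊1.780⌋ = 1 → row 1

(1, C)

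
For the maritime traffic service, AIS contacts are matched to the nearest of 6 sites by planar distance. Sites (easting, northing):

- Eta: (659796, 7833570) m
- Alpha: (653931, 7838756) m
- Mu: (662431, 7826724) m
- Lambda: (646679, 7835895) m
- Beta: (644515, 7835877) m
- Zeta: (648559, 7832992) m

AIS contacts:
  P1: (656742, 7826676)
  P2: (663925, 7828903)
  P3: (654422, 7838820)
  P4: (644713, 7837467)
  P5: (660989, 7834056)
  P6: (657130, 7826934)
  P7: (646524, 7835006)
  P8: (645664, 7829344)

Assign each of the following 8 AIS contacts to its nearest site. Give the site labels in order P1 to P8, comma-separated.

Mu, Mu, Alpha, Beta, Eta, Mu, Lambda, Zeta

P1 → Mu (d²=32367025.00)
P2 → Mu (d²=6980077.00)
P3 → Alpha (d²=245177.00)
P4 → Beta (d²=2567304.00)
P5 → Eta (d²=1659445.00)
P6 → Mu (d²=28144701.00)
P7 → Lambda (d²=814346.00)
P8 → Zeta (d²=21688929.00)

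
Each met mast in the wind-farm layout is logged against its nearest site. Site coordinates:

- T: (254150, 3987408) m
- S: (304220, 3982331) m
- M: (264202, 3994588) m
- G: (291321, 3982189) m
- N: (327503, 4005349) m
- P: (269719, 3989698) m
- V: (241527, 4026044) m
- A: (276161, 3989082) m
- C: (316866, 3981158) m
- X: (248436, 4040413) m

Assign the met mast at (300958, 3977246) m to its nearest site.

Squared distances to each site:
T: 2294255108.000; S: 36497869.000; M: 1651748500.000; G: 117305018.000; N: 1494415634.000; P: 1130927425.000; V: 5913288565.000; A: 754982105.000; C: 268368208.000; X: 6748630373.000.
Minimum at S.

S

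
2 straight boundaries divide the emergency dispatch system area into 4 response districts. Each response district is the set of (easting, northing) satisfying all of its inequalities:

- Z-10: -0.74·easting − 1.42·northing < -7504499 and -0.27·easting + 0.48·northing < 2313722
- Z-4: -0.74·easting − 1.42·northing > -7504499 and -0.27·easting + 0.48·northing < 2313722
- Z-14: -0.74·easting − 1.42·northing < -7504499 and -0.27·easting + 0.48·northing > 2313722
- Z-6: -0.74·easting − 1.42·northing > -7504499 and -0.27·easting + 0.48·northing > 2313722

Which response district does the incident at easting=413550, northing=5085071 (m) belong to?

-0.74·413550 − 1.42·5085071 = -7526827.820, which is < -7504499
-0.27·413550 + 0.48·5085071 = 2329175.580, which is > 2313722
This sign pattern matches Z-14.

Z-14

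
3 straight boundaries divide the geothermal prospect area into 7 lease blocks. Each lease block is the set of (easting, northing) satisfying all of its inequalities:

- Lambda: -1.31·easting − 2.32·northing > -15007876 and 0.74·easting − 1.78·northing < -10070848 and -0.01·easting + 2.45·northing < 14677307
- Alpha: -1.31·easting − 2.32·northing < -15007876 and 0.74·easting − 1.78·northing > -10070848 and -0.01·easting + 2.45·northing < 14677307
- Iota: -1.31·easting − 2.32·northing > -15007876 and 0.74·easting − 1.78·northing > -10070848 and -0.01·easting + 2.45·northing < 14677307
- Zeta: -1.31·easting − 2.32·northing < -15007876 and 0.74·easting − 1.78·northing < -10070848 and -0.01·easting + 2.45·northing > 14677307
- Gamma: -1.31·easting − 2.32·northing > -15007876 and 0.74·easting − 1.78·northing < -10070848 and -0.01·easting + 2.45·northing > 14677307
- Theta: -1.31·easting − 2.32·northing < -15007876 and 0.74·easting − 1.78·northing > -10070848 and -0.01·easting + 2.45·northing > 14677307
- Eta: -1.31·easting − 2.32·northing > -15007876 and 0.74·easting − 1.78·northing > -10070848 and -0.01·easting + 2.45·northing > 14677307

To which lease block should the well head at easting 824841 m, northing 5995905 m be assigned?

-1.31·824841 − 2.32·5995905 = -14991041.310, which is > -15007876
0.74·824841 − 1.78·5995905 = -10062328.560, which is > -10070848
-0.01·824841 + 2.45·5995905 = 14681718.840, which is > 14677307
This sign pattern matches Eta.

Eta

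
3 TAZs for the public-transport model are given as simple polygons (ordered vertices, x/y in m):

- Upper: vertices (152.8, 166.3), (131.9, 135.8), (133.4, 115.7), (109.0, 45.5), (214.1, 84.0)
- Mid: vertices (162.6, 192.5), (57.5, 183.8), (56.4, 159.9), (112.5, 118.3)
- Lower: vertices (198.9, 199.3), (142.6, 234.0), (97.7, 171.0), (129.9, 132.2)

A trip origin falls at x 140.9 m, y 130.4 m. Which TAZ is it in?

Cast a ray rightward from (140.9, 130.4). For each polygon, the edges (by vertex number in listed order) whose endpoints lie on opposite sides of y = 130.4, where each meets that height, and whether that is right or left of the point:
Upper: 2–3 at x≈132.30 (left), 5–1 at x≈179.54 (right) → 1 crossing.
Mid: 3–4 at x≈96.18 (left), 4–1 at x≈120.67 (left) → 0 crossings.
Lower: no edge straddles that height → 0 crossings.
Only Upper has an odd count, so the point is inside Upper.

Upper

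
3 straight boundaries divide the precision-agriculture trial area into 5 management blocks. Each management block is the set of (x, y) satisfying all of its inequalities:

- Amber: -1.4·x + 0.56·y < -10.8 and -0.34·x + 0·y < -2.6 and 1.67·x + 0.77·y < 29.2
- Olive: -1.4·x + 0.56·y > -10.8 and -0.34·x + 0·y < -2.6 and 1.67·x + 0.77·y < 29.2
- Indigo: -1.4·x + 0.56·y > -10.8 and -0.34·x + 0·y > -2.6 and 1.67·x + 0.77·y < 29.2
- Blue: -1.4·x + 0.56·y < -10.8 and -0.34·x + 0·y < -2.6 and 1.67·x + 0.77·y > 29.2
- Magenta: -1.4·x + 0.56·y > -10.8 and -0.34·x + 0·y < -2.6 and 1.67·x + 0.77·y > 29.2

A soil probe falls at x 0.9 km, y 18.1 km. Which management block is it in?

Indigo

-1.4·0.9 + 0.56·18.1 = 8.876, which is > -10.8
-0.34·0.9 + 0·18.1 = -0.306, which is > -2.6
1.67·0.9 + 0.77·18.1 = 15.440, which is < 29.2
This sign pattern matches Indigo.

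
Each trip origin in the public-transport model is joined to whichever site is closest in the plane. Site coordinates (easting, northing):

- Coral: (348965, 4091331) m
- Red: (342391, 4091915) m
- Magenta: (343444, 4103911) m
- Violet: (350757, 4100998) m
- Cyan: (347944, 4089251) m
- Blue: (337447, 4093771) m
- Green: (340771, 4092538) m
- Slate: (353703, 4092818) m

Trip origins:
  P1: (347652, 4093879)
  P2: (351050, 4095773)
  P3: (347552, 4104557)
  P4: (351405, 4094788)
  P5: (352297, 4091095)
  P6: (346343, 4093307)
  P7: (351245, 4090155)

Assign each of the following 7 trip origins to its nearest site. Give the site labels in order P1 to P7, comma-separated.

P1 → Coral (d²=8216273.00)
P2 → Slate (d²=15770434.00)
P3 → Magenta (d²=17292980.00)
P4 → Slate (d²=9161704.00)
P5 → Slate (d²=4945565.00)
P6 → Coral (d²=10779460.00)
P7 → Coral (d²=6581376.00)

Coral, Slate, Magenta, Slate, Slate, Coral, Coral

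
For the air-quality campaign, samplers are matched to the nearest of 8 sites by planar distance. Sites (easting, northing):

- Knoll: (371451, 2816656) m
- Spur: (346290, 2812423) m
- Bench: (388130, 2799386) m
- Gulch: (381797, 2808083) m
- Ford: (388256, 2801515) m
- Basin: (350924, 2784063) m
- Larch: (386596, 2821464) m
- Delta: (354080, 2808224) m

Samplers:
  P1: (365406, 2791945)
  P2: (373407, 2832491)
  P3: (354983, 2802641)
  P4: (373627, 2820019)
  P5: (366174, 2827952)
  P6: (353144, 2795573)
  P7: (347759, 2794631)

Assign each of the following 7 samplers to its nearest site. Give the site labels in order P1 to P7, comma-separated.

Basin, Knoll, Delta, Knoll, Knoll, Basin, Basin

P1 → Basin (d²=271854248.00)
P2 → Knoll (d²=254573161.00)
P3 → Delta (d²=31985298.00)
P4 → Knoll (d²=16044745.00)
P5 → Knoll (d²=155446345.00)
P6 → Basin (d²=137408500.00)
P7 → Basin (d²=121699849.00)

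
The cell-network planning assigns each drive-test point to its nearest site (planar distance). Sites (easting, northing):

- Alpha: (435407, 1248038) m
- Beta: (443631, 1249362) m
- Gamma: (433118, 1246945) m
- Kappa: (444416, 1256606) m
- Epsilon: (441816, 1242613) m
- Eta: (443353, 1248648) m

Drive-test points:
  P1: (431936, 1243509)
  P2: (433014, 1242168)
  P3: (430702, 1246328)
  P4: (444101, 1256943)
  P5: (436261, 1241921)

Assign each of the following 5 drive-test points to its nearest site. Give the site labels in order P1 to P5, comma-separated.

Gamma, Gamma, Gamma, Kappa, Epsilon

P1 → Gamma (d²=13203220.00)
P2 → Gamma (d²=22830545.00)
P3 → Gamma (d²=6217745.00)
P4 → Kappa (d²=212794.00)
P5 → Epsilon (d²=31336889.00)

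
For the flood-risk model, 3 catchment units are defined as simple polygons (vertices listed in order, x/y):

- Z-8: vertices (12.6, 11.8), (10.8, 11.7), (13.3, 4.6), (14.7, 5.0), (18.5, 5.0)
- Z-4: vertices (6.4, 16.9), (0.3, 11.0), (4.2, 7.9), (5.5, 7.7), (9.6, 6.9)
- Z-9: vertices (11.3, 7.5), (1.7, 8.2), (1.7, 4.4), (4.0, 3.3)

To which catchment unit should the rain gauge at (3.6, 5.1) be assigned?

Cast a ray rightward from (3.6, 5.1). For each polygon, the edges (by vertex number in listed order) whose endpoints lie on opposite sides of y = 5.1, where each meets that height, and whether that is right or left of the point:
Z-8: 2–3 at x≈13.12 (right), 5–1 at x≈18.41 (right) → 2 crossings.
Z-4: no edge straddles that height → 0 crossings.
Z-9: 2–3 at x≈1.70 (left), 4–1 at x≈7.13 (right) → 1 crossing.
Only Z-9 has an odd count, so the point is inside Z-9.

Z-9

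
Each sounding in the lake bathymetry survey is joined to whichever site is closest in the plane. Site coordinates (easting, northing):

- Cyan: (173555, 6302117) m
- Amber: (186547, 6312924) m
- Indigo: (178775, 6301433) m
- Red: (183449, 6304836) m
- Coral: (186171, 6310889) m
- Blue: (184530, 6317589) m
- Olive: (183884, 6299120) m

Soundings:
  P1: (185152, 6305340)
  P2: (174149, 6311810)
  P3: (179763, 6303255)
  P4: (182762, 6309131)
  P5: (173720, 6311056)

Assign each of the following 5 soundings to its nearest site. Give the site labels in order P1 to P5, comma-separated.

P1 → Red (d²=3154225.00)
P2 → Cyan (d²=94307085.00)
P3 → Indigo (d²=4295828.00)
P4 → Coral (d²=14711845.00)
P5 → Cyan (d²=79932946.00)

Red, Cyan, Indigo, Coral, Cyan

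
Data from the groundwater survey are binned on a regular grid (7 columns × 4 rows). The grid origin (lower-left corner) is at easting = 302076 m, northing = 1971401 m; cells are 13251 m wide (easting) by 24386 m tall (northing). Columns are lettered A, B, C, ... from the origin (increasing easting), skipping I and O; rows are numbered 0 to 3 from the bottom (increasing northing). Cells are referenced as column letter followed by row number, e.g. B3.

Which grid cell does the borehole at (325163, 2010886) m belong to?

B1

Column index: ⌊(325163 − 302076) / 13251⌋ = ⌊1.742⌋ = 1 → column B
Row offset from origin: ⌊(2010886 − 1971401) / 24386⌋ = ⌊1.619⌋ = 1 → row 1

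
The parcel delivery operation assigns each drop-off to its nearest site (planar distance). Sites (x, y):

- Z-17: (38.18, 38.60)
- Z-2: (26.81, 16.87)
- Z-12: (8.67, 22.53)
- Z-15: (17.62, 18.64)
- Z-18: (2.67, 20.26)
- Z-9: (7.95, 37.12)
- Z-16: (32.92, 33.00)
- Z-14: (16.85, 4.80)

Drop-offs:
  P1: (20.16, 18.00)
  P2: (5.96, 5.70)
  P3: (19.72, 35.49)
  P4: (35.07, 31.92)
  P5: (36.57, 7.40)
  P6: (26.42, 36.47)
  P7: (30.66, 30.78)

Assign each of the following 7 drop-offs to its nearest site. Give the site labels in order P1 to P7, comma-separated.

Z-15, Z-14, Z-9, Z-16, Z-2, Z-16, Z-16

P1 → Z-15 (d²=6.86)
P2 → Z-14 (d²=119.40)
P3 → Z-9 (d²=141.19)
P4 → Z-16 (d²=5.79)
P5 → Z-2 (d²=184.94)
P6 → Z-16 (d²=54.29)
P7 → Z-16 (d²=10.04)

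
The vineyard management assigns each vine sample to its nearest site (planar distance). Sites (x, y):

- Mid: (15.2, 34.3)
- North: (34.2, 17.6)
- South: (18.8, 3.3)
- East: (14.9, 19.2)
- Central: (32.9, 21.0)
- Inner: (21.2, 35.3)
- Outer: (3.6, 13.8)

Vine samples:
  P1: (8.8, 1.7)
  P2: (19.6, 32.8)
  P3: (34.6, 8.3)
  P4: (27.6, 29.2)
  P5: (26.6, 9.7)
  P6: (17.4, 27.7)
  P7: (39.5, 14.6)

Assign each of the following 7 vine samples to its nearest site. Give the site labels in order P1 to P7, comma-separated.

South, Inner, North, Inner, South, Mid, North

P1 → South (d²=102.56)
P2 → Inner (d²=8.81)
P3 → North (d²=86.65)
P4 → Inner (d²=78.17)
P5 → South (d²=101.80)
P6 → Mid (d²=48.40)
P7 → North (d²=37.09)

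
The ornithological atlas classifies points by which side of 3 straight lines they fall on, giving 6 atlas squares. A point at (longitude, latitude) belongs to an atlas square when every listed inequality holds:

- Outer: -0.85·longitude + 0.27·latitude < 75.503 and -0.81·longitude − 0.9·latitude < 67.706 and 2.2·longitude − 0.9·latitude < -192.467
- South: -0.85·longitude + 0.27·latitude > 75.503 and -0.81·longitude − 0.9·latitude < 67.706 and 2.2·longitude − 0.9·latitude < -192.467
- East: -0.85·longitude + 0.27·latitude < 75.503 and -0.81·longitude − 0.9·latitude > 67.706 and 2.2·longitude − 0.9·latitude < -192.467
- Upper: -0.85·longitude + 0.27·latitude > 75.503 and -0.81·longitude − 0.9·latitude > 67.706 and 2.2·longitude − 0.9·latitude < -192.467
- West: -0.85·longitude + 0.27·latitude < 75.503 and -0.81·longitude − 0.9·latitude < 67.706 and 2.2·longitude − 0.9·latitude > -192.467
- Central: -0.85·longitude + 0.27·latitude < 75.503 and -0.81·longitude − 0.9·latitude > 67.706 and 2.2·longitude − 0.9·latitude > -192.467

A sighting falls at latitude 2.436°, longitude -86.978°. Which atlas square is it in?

East

-0.85·-86.978 + 0.27·2.436 = 74.589, which is < 75.503
-0.81·-86.978 − 0.9·2.436 = 68.260, which is > 67.706
2.2·-86.978 − 0.9·2.436 = -193.544, which is < -192.467
This sign pattern matches East.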